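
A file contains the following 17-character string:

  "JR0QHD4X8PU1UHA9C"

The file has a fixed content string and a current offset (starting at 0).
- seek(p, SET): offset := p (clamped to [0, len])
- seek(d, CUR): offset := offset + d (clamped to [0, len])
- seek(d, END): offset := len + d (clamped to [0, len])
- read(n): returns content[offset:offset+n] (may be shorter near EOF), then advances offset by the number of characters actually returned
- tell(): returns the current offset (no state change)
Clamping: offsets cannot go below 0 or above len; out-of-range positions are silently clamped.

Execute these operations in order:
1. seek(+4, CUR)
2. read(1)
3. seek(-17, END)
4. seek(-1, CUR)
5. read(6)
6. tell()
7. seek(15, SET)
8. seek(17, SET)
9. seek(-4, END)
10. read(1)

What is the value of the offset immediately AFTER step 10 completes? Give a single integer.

After 1 (seek(+4, CUR)): offset=4
After 2 (read(1)): returned 'H', offset=5
After 3 (seek(-17, END)): offset=0
After 4 (seek(-1, CUR)): offset=0
After 5 (read(6)): returned 'JR0QHD', offset=6
After 6 (tell()): offset=6
After 7 (seek(15, SET)): offset=15
After 8 (seek(17, SET)): offset=17
After 9 (seek(-4, END)): offset=13
After 10 (read(1)): returned 'H', offset=14

Answer: 14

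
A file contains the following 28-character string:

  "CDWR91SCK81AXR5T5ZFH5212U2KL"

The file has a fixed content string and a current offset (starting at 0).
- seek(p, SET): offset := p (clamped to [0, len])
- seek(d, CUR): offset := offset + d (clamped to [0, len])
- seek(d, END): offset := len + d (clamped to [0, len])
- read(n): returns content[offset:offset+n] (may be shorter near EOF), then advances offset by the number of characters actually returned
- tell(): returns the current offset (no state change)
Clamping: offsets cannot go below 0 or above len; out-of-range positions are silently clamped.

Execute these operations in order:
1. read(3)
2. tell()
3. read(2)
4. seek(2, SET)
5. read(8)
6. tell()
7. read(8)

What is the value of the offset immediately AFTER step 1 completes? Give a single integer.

Answer: 3

Derivation:
After 1 (read(3)): returned 'CDW', offset=3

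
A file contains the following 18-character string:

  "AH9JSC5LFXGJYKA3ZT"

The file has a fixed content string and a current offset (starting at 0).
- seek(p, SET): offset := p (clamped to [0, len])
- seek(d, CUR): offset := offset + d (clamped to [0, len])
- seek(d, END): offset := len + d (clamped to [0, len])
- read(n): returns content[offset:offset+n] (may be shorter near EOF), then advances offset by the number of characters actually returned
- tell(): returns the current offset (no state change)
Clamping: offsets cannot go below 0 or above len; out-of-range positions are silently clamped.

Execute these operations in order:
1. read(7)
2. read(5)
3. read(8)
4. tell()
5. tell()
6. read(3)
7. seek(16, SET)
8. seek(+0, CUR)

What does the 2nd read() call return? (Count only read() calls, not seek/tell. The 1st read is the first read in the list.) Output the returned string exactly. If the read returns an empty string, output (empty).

Answer: LFXGJ

Derivation:
After 1 (read(7)): returned 'AH9JSC5', offset=7
After 2 (read(5)): returned 'LFXGJ', offset=12
After 3 (read(8)): returned 'YKA3ZT', offset=18
After 4 (tell()): offset=18
After 5 (tell()): offset=18
After 6 (read(3)): returned '', offset=18
After 7 (seek(16, SET)): offset=16
After 8 (seek(+0, CUR)): offset=16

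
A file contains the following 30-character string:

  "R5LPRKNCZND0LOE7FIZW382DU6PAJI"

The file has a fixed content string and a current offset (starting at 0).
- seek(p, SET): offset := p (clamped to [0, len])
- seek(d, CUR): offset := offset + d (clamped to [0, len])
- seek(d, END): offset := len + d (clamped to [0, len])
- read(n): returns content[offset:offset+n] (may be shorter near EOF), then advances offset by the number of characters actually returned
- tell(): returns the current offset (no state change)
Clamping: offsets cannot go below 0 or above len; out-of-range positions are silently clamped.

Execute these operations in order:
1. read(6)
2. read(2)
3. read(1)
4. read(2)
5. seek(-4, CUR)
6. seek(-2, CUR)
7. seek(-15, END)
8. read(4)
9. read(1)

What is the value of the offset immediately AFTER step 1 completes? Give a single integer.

After 1 (read(6)): returned 'R5LPRK', offset=6

Answer: 6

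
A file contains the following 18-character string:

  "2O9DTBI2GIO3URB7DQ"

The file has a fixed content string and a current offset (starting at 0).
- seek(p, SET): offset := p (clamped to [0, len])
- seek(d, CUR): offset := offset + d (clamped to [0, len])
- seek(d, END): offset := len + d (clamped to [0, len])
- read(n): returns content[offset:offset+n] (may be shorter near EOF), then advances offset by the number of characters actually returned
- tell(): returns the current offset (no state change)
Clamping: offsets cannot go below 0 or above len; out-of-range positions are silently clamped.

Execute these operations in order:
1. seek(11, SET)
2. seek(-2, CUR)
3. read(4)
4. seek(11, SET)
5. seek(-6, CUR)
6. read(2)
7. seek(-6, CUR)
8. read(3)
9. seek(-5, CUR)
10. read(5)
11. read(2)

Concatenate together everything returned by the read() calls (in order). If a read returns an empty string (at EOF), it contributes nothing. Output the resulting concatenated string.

After 1 (seek(11, SET)): offset=11
After 2 (seek(-2, CUR)): offset=9
After 3 (read(4)): returned 'IO3U', offset=13
After 4 (seek(11, SET)): offset=11
After 5 (seek(-6, CUR)): offset=5
After 6 (read(2)): returned 'BI', offset=7
After 7 (seek(-6, CUR)): offset=1
After 8 (read(3)): returned 'O9D', offset=4
After 9 (seek(-5, CUR)): offset=0
After 10 (read(5)): returned '2O9DT', offset=5
After 11 (read(2)): returned 'BI', offset=7

Answer: IO3UBIO9D2O9DTBI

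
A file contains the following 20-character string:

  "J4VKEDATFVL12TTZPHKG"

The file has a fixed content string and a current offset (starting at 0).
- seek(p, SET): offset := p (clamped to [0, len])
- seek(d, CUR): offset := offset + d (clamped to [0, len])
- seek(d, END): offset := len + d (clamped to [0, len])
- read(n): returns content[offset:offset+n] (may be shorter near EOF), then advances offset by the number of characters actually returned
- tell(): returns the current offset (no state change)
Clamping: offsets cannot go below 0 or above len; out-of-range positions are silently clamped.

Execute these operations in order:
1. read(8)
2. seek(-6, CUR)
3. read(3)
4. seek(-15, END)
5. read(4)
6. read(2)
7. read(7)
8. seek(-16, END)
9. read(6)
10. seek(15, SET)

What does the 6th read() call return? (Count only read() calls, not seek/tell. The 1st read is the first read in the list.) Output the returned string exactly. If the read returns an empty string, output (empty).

After 1 (read(8)): returned 'J4VKEDAT', offset=8
After 2 (seek(-6, CUR)): offset=2
After 3 (read(3)): returned 'VKE', offset=5
After 4 (seek(-15, END)): offset=5
After 5 (read(4)): returned 'DATF', offset=9
After 6 (read(2)): returned 'VL', offset=11
After 7 (read(7)): returned '12TTZPH', offset=18
After 8 (seek(-16, END)): offset=4
After 9 (read(6)): returned 'EDATFV', offset=10
After 10 (seek(15, SET)): offset=15

Answer: EDATFV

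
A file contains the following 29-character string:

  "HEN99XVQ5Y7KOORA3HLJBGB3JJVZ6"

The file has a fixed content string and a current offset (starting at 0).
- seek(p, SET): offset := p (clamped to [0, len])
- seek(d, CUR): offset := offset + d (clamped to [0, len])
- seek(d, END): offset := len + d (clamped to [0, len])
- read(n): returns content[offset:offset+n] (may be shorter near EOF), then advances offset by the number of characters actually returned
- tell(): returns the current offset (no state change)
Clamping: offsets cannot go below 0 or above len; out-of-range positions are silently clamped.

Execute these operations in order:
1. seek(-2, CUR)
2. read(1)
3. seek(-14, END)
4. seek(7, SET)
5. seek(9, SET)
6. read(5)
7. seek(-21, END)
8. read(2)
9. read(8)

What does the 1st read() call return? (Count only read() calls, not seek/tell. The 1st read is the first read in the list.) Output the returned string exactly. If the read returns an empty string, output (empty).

Answer: H

Derivation:
After 1 (seek(-2, CUR)): offset=0
After 2 (read(1)): returned 'H', offset=1
After 3 (seek(-14, END)): offset=15
After 4 (seek(7, SET)): offset=7
After 5 (seek(9, SET)): offset=9
After 6 (read(5)): returned 'Y7KOO', offset=14
After 7 (seek(-21, END)): offset=8
After 8 (read(2)): returned '5Y', offset=10
After 9 (read(8)): returned '7KOORA3H', offset=18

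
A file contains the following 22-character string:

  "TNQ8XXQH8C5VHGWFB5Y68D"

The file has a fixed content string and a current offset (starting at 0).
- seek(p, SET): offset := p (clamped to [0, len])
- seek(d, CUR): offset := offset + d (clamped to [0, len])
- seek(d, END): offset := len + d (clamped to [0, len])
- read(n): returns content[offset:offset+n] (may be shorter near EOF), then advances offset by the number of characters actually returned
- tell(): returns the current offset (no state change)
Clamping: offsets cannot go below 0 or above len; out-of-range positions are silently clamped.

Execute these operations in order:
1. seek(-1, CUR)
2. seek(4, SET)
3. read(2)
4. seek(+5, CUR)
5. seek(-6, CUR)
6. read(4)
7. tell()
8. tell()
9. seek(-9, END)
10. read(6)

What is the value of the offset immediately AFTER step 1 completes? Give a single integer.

Answer: 0

Derivation:
After 1 (seek(-1, CUR)): offset=0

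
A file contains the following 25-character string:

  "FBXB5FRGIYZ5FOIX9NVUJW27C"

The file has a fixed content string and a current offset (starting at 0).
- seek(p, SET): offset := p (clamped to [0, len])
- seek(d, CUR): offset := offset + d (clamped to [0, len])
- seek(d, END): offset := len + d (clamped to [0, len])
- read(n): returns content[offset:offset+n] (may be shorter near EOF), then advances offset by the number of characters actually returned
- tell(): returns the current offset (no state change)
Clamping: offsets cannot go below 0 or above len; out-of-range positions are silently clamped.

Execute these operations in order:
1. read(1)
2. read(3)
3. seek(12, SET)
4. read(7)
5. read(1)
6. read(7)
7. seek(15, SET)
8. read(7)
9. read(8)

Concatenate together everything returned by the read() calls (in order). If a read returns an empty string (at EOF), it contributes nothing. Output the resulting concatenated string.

Answer: FBXBFOIX9NVUJW27CX9NVUJW27C

Derivation:
After 1 (read(1)): returned 'F', offset=1
After 2 (read(3)): returned 'BXB', offset=4
After 3 (seek(12, SET)): offset=12
After 4 (read(7)): returned 'FOIX9NV', offset=19
After 5 (read(1)): returned 'U', offset=20
After 6 (read(7)): returned 'JW27C', offset=25
After 7 (seek(15, SET)): offset=15
After 8 (read(7)): returned 'X9NVUJW', offset=22
After 9 (read(8)): returned '27C', offset=25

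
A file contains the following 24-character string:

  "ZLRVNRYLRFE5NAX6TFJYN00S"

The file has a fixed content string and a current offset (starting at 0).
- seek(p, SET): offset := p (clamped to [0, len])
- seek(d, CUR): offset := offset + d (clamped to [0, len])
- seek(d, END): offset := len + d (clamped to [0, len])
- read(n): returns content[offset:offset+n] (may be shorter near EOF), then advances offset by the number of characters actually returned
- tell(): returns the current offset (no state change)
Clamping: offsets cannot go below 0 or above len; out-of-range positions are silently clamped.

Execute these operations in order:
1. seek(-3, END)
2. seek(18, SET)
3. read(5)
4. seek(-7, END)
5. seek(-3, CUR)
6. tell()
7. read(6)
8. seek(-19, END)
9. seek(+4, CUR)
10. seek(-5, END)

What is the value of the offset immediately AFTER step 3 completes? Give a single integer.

Answer: 23

Derivation:
After 1 (seek(-3, END)): offset=21
After 2 (seek(18, SET)): offset=18
After 3 (read(5)): returned 'JYN00', offset=23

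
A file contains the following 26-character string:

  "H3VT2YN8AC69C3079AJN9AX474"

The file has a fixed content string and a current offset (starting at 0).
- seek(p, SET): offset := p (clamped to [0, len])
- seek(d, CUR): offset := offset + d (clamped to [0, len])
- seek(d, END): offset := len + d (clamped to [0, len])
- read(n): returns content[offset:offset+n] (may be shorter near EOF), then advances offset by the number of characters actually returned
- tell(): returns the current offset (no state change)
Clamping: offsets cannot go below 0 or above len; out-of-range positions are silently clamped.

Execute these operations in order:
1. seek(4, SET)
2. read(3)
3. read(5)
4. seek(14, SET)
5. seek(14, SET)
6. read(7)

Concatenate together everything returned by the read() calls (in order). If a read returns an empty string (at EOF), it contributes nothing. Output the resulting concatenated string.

After 1 (seek(4, SET)): offset=4
After 2 (read(3)): returned '2YN', offset=7
After 3 (read(5)): returned '8AC69', offset=12
After 4 (seek(14, SET)): offset=14
After 5 (seek(14, SET)): offset=14
After 6 (read(7)): returned '079AJN9', offset=21

Answer: 2YN8AC69079AJN9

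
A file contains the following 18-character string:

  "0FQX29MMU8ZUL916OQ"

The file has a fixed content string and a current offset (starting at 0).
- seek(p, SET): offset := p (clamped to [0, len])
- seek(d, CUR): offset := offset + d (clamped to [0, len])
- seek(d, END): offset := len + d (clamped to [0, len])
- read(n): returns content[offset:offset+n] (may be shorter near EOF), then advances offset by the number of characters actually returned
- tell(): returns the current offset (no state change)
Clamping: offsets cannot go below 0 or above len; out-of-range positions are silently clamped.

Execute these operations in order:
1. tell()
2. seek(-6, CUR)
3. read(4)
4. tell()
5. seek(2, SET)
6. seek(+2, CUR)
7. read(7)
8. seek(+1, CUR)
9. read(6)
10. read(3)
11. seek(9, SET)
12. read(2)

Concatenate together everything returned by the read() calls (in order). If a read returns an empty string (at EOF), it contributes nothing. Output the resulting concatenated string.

Answer: 0FQX29MMU8ZL916OQ8Z

Derivation:
After 1 (tell()): offset=0
After 2 (seek(-6, CUR)): offset=0
After 3 (read(4)): returned '0FQX', offset=4
After 4 (tell()): offset=4
After 5 (seek(2, SET)): offset=2
After 6 (seek(+2, CUR)): offset=4
After 7 (read(7)): returned '29MMU8Z', offset=11
After 8 (seek(+1, CUR)): offset=12
After 9 (read(6)): returned 'L916OQ', offset=18
After 10 (read(3)): returned '', offset=18
After 11 (seek(9, SET)): offset=9
After 12 (read(2)): returned '8Z', offset=11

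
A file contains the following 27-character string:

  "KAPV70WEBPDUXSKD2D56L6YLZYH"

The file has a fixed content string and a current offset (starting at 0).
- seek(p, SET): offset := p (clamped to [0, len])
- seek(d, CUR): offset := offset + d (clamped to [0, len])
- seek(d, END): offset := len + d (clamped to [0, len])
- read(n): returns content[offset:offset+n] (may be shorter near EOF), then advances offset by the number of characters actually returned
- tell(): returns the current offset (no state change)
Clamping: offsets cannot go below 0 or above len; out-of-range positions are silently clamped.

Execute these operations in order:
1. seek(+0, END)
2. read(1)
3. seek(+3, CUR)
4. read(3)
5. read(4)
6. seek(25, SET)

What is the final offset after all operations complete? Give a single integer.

Answer: 25

Derivation:
After 1 (seek(+0, END)): offset=27
After 2 (read(1)): returned '', offset=27
After 3 (seek(+3, CUR)): offset=27
After 4 (read(3)): returned '', offset=27
After 5 (read(4)): returned '', offset=27
After 6 (seek(25, SET)): offset=25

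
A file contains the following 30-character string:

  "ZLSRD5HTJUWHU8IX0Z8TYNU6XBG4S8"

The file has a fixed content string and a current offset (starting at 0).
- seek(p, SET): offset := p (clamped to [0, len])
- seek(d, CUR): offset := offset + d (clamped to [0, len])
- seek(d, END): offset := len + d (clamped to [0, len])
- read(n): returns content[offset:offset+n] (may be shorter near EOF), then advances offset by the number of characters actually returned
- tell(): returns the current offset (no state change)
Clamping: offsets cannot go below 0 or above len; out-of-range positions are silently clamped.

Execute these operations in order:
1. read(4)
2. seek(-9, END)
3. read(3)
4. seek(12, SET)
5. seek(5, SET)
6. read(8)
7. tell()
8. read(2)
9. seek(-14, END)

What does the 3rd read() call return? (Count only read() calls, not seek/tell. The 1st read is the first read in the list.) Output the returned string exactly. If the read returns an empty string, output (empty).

Answer: 5HTJUWHU

Derivation:
After 1 (read(4)): returned 'ZLSR', offset=4
After 2 (seek(-9, END)): offset=21
After 3 (read(3)): returned 'NU6', offset=24
After 4 (seek(12, SET)): offset=12
After 5 (seek(5, SET)): offset=5
After 6 (read(8)): returned '5HTJUWHU', offset=13
After 7 (tell()): offset=13
After 8 (read(2)): returned '8I', offset=15
After 9 (seek(-14, END)): offset=16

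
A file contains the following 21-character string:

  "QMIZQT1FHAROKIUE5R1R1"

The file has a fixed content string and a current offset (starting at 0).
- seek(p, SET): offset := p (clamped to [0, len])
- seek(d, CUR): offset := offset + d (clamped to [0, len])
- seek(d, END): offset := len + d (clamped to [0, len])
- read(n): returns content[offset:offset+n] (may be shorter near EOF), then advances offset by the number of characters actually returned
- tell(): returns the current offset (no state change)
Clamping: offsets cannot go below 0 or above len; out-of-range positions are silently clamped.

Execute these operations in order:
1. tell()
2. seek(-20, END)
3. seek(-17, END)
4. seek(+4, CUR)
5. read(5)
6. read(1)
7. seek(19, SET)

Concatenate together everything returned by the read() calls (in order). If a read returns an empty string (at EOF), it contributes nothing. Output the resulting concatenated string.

Answer: HAROKI

Derivation:
After 1 (tell()): offset=0
After 2 (seek(-20, END)): offset=1
After 3 (seek(-17, END)): offset=4
After 4 (seek(+4, CUR)): offset=8
After 5 (read(5)): returned 'HAROK', offset=13
After 6 (read(1)): returned 'I', offset=14
After 7 (seek(19, SET)): offset=19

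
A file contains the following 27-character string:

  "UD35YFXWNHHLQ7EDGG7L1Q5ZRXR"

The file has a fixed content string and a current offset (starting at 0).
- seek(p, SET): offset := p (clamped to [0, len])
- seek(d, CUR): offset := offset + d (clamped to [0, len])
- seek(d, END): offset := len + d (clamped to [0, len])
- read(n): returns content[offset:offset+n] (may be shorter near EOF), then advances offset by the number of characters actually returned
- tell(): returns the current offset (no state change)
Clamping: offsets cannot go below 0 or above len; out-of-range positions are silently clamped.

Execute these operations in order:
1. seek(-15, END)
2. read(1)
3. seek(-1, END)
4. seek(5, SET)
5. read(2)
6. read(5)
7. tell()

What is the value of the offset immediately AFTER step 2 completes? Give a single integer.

After 1 (seek(-15, END)): offset=12
After 2 (read(1)): returned 'Q', offset=13

Answer: 13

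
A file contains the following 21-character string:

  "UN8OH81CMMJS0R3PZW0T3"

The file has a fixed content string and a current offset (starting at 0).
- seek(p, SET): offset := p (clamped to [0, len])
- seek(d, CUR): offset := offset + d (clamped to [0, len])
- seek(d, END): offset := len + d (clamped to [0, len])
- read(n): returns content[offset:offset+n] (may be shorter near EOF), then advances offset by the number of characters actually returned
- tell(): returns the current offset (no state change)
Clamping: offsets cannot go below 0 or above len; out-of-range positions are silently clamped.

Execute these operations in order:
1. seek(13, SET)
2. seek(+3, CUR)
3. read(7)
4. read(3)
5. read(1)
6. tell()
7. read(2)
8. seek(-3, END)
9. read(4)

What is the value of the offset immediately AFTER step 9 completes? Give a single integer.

After 1 (seek(13, SET)): offset=13
After 2 (seek(+3, CUR)): offset=16
After 3 (read(7)): returned 'ZW0T3', offset=21
After 4 (read(3)): returned '', offset=21
After 5 (read(1)): returned '', offset=21
After 6 (tell()): offset=21
After 7 (read(2)): returned '', offset=21
After 8 (seek(-3, END)): offset=18
After 9 (read(4)): returned '0T3', offset=21

Answer: 21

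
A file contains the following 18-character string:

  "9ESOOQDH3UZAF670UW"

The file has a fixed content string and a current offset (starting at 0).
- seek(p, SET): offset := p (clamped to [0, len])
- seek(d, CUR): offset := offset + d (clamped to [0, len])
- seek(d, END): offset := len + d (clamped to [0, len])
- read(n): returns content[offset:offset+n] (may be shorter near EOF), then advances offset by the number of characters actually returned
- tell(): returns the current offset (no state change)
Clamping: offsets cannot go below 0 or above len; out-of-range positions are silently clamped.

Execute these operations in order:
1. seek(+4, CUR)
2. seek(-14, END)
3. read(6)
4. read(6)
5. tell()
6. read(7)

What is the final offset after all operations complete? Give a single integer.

After 1 (seek(+4, CUR)): offset=4
After 2 (seek(-14, END)): offset=4
After 3 (read(6)): returned 'OQDH3U', offset=10
After 4 (read(6)): returned 'ZAF670', offset=16
After 5 (tell()): offset=16
After 6 (read(7)): returned 'UW', offset=18

Answer: 18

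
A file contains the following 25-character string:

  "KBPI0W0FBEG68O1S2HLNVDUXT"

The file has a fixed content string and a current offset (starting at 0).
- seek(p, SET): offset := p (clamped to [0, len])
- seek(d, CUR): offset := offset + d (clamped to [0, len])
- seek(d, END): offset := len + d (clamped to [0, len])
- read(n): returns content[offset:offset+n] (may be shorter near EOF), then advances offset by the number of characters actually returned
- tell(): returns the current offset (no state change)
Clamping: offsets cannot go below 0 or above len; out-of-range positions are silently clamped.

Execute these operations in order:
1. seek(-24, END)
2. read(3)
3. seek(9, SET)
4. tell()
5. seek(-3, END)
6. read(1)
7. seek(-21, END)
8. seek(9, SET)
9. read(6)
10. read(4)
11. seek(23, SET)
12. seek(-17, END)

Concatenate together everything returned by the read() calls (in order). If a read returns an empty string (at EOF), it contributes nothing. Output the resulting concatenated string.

After 1 (seek(-24, END)): offset=1
After 2 (read(3)): returned 'BPI', offset=4
After 3 (seek(9, SET)): offset=9
After 4 (tell()): offset=9
After 5 (seek(-3, END)): offset=22
After 6 (read(1)): returned 'U', offset=23
After 7 (seek(-21, END)): offset=4
After 8 (seek(9, SET)): offset=9
After 9 (read(6)): returned 'EG68O1', offset=15
After 10 (read(4)): returned 'S2HL', offset=19
After 11 (seek(23, SET)): offset=23
After 12 (seek(-17, END)): offset=8

Answer: BPIUEG68O1S2HL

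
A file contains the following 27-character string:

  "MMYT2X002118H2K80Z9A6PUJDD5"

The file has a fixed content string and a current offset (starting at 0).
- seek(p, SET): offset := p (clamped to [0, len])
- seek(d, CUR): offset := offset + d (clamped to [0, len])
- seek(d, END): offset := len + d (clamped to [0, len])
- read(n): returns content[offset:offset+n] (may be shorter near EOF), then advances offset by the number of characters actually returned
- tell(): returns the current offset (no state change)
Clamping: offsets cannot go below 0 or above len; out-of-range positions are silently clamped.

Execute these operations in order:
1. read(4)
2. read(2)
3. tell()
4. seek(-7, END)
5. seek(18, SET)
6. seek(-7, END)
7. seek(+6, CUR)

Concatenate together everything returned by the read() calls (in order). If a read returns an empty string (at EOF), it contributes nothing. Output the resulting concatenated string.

Answer: MMYT2X

Derivation:
After 1 (read(4)): returned 'MMYT', offset=4
After 2 (read(2)): returned '2X', offset=6
After 3 (tell()): offset=6
After 4 (seek(-7, END)): offset=20
After 5 (seek(18, SET)): offset=18
After 6 (seek(-7, END)): offset=20
After 7 (seek(+6, CUR)): offset=26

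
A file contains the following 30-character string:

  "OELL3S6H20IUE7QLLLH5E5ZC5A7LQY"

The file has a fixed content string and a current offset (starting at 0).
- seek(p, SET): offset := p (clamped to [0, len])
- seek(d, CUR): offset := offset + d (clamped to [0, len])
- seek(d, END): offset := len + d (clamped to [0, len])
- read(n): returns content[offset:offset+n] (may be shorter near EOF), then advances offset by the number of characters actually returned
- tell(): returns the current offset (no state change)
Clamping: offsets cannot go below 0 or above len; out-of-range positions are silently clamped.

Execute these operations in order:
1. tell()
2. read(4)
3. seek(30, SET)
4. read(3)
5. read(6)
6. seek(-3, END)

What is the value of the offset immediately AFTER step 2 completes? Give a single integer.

Answer: 4

Derivation:
After 1 (tell()): offset=0
After 2 (read(4)): returned 'OELL', offset=4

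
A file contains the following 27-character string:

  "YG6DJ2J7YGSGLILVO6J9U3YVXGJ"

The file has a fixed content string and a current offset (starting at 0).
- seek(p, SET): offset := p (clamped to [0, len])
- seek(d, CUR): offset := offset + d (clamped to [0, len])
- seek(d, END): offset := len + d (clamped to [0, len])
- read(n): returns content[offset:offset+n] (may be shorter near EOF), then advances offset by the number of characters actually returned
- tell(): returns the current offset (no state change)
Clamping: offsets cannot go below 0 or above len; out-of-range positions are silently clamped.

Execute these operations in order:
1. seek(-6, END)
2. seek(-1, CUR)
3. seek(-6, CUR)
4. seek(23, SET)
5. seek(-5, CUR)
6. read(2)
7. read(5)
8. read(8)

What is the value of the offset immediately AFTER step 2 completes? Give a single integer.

Answer: 20

Derivation:
After 1 (seek(-6, END)): offset=21
After 2 (seek(-1, CUR)): offset=20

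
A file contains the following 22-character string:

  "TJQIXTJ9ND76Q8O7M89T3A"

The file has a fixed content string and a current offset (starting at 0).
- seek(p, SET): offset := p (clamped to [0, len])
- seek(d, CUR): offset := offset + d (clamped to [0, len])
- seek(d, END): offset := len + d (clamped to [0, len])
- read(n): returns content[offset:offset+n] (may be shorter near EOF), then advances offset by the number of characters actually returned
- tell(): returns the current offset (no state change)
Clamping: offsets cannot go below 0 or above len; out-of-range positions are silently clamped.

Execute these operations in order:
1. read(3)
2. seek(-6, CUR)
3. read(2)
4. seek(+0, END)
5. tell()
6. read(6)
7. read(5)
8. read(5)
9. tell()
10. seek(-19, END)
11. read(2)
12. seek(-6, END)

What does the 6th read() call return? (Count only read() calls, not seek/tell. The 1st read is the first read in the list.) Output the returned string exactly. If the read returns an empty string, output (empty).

Answer: IX

Derivation:
After 1 (read(3)): returned 'TJQ', offset=3
After 2 (seek(-6, CUR)): offset=0
After 3 (read(2)): returned 'TJ', offset=2
After 4 (seek(+0, END)): offset=22
After 5 (tell()): offset=22
After 6 (read(6)): returned '', offset=22
After 7 (read(5)): returned '', offset=22
After 8 (read(5)): returned '', offset=22
After 9 (tell()): offset=22
After 10 (seek(-19, END)): offset=3
After 11 (read(2)): returned 'IX', offset=5
After 12 (seek(-6, END)): offset=16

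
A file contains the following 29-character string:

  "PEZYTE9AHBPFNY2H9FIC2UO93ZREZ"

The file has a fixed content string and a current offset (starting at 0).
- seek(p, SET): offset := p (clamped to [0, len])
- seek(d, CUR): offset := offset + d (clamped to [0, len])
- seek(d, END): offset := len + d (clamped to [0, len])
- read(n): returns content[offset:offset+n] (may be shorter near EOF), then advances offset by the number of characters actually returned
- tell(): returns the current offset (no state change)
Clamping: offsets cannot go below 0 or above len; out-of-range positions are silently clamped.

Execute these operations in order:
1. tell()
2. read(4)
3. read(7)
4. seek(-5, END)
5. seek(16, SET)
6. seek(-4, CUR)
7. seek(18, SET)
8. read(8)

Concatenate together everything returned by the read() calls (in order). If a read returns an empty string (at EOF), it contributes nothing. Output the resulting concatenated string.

Answer: PEZYTE9AHBPIC2UO93Z

Derivation:
After 1 (tell()): offset=0
After 2 (read(4)): returned 'PEZY', offset=4
After 3 (read(7)): returned 'TE9AHBP', offset=11
After 4 (seek(-5, END)): offset=24
After 5 (seek(16, SET)): offset=16
After 6 (seek(-4, CUR)): offset=12
After 7 (seek(18, SET)): offset=18
After 8 (read(8)): returned 'IC2UO93Z', offset=26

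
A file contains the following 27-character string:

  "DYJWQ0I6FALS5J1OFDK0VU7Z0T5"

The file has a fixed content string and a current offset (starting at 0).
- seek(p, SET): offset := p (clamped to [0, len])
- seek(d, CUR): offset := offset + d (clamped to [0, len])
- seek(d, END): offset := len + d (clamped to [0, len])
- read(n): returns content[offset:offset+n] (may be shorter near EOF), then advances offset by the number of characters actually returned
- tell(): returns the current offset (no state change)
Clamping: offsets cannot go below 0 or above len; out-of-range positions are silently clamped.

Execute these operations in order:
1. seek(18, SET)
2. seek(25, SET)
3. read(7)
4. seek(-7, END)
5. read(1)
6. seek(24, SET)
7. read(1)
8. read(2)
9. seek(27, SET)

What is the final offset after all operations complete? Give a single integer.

Answer: 27

Derivation:
After 1 (seek(18, SET)): offset=18
After 2 (seek(25, SET)): offset=25
After 3 (read(7)): returned 'T5', offset=27
After 4 (seek(-7, END)): offset=20
After 5 (read(1)): returned 'V', offset=21
After 6 (seek(24, SET)): offset=24
After 7 (read(1)): returned '0', offset=25
After 8 (read(2)): returned 'T5', offset=27
After 9 (seek(27, SET)): offset=27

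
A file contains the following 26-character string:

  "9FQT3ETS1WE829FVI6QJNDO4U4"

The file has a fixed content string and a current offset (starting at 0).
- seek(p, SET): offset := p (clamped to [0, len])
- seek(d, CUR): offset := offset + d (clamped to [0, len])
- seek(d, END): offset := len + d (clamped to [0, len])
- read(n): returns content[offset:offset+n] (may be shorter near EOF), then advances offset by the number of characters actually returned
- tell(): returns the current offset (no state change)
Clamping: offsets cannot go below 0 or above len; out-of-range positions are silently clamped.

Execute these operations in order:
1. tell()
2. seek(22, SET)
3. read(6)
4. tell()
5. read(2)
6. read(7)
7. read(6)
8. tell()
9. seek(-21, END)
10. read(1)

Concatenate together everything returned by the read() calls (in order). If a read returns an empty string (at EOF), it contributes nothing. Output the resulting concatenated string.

Answer: O4U4E

Derivation:
After 1 (tell()): offset=0
After 2 (seek(22, SET)): offset=22
After 3 (read(6)): returned 'O4U4', offset=26
After 4 (tell()): offset=26
After 5 (read(2)): returned '', offset=26
After 6 (read(7)): returned '', offset=26
After 7 (read(6)): returned '', offset=26
After 8 (tell()): offset=26
After 9 (seek(-21, END)): offset=5
After 10 (read(1)): returned 'E', offset=6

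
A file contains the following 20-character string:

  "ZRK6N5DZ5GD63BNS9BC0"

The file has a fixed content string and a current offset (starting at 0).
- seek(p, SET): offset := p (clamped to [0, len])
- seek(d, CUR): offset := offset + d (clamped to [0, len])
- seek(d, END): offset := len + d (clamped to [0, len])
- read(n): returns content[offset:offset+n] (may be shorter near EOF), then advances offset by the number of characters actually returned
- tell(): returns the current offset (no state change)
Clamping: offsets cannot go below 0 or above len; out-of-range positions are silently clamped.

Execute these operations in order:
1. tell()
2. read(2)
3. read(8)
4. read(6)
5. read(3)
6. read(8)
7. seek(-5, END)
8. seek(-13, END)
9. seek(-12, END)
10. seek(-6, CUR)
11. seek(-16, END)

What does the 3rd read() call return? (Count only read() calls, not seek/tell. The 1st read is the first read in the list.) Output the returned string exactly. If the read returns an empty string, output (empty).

After 1 (tell()): offset=0
After 2 (read(2)): returned 'ZR', offset=2
After 3 (read(8)): returned 'K6N5DZ5G', offset=10
After 4 (read(6)): returned 'D63BNS', offset=16
After 5 (read(3)): returned '9BC', offset=19
After 6 (read(8)): returned '0', offset=20
After 7 (seek(-5, END)): offset=15
After 8 (seek(-13, END)): offset=7
After 9 (seek(-12, END)): offset=8
After 10 (seek(-6, CUR)): offset=2
After 11 (seek(-16, END)): offset=4

Answer: D63BNS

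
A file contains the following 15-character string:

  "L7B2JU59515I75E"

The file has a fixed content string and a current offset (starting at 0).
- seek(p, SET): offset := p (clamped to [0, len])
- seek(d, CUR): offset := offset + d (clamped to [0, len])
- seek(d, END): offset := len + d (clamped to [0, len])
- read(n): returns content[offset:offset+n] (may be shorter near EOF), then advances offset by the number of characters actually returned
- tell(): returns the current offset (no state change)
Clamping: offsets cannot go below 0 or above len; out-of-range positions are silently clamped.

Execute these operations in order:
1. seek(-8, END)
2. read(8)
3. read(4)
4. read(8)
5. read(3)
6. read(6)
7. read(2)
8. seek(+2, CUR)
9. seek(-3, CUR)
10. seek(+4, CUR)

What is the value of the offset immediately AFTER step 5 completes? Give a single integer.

Answer: 15

Derivation:
After 1 (seek(-8, END)): offset=7
After 2 (read(8)): returned '9515I75E', offset=15
After 3 (read(4)): returned '', offset=15
After 4 (read(8)): returned '', offset=15
After 5 (read(3)): returned '', offset=15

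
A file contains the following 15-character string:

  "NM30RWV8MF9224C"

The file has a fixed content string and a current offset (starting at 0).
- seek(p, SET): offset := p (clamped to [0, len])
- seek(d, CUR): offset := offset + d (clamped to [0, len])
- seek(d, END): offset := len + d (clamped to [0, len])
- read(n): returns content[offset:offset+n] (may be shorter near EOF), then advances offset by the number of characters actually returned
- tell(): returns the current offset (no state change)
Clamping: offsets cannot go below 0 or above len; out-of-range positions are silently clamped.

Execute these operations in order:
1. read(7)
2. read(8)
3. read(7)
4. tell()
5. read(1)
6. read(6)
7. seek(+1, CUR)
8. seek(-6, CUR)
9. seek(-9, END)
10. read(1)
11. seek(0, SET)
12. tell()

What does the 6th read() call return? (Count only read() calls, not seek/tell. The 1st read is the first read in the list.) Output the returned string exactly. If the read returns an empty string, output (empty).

After 1 (read(7)): returned 'NM30RWV', offset=7
After 2 (read(8)): returned '8MF9224C', offset=15
After 3 (read(7)): returned '', offset=15
After 4 (tell()): offset=15
After 5 (read(1)): returned '', offset=15
After 6 (read(6)): returned '', offset=15
After 7 (seek(+1, CUR)): offset=15
After 8 (seek(-6, CUR)): offset=9
After 9 (seek(-9, END)): offset=6
After 10 (read(1)): returned 'V', offset=7
After 11 (seek(0, SET)): offset=0
After 12 (tell()): offset=0

Answer: V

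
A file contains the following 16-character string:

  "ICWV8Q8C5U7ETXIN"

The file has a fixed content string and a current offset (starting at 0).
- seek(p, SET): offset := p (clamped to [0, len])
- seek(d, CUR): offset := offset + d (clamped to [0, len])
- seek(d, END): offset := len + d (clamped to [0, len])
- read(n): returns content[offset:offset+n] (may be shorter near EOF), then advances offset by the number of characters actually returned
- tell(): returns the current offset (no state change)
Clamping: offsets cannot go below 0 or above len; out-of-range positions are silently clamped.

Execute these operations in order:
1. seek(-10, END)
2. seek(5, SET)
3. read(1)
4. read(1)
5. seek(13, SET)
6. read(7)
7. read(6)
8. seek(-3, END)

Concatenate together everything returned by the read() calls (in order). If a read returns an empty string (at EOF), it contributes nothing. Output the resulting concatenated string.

Answer: Q8XIN

Derivation:
After 1 (seek(-10, END)): offset=6
After 2 (seek(5, SET)): offset=5
After 3 (read(1)): returned 'Q', offset=6
After 4 (read(1)): returned '8', offset=7
After 5 (seek(13, SET)): offset=13
After 6 (read(7)): returned 'XIN', offset=16
After 7 (read(6)): returned '', offset=16
After 8 (seek(-3, END)): offset=13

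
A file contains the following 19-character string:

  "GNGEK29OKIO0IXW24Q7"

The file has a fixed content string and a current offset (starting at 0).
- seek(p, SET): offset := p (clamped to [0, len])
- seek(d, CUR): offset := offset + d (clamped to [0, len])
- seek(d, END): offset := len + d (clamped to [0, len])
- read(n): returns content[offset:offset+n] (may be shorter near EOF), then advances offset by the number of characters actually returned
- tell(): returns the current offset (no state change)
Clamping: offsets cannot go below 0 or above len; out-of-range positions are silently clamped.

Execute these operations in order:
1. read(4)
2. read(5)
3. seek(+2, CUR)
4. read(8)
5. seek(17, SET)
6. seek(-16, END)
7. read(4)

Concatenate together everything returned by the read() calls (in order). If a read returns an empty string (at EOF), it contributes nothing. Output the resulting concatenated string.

Answer: GNGEK29OK0IXW24Q7EK29

Derivation:
After 1 (read(4)): returned 'GNGE', offset=4
After 2 (read(5)): returned 'K29OK', offset=9
After 3 (seek(+2, CUR)): offset=11
After 4 (read(8)): returned '0IXW24Q7', offset=19
After 5 (seek(17, SET)): offset=17
After 6 (seek(-16, END)): offset=3
After 7 (read(4)): returned 'EK29', offset=7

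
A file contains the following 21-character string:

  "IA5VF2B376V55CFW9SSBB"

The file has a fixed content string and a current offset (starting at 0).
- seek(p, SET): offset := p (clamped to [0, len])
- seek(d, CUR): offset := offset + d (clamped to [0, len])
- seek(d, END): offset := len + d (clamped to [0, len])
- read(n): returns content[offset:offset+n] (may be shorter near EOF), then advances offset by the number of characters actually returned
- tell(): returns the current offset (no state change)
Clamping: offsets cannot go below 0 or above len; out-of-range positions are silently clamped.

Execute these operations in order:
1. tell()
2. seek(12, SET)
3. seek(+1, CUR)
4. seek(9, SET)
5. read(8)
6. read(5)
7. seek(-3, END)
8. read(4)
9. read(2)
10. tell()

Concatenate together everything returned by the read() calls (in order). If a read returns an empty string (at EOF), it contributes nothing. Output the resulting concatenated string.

Answer: 6V55CFW9SSBBSBB

Derivation:
After 1 (tell()): offset=0
After 2 (seek(12, SET)): offset=12
After 3 (seek(+1, CUR)): offset=13
After 4 (seek(9, SET)): offset=9
After 5 (read(8)): returned '6V55CFW9', offset=17
After 6 (read(5)): returned 'SSBB', offset=21
After 7 (seek(-3, END)): offset=18
After 8 (read(4)): returned 'SBB', offset=21
After 9 (read(2)): returned '', offset=21
After 10 (tell()): offset=21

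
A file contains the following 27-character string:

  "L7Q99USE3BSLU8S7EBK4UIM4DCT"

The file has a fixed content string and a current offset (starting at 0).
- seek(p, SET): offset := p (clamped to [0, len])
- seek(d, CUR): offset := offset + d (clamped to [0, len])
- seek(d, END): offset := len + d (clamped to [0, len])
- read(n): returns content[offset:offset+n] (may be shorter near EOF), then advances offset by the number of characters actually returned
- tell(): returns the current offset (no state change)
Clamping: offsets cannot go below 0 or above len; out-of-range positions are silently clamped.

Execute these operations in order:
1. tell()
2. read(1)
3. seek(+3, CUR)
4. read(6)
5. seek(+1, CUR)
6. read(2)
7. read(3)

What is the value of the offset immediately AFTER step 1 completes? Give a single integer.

After 1 (tell()): offset=0

Answer: 0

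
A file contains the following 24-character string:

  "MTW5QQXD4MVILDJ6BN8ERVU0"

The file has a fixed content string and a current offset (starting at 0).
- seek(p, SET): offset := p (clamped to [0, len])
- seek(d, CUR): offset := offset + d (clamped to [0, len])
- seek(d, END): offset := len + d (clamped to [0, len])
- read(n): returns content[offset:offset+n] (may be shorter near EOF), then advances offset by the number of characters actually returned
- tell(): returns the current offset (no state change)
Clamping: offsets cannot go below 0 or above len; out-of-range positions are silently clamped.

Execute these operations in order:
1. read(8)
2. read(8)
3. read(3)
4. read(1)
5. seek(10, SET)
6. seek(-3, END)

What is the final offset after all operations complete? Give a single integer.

Answer: 21

Derivation:
After 1 (read(8)): returned 'MTW5QQXD', offset=8
After 2 (read(8)): returned '4MVILDJ6', offset=16
After 3 (read(3)): returned 'BN8', offset=19
After 4 (read(1)): returned 'E', offset=20
After 5 (seek(10, SET)): offset=10
After 6 (seek(-3, END)): offset=21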